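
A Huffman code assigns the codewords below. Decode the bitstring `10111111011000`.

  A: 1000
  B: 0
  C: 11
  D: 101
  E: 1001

DCCDA

Read left to right; each codeword is recognised as soon as it completes (prefix code):
  101→D | 11→C | 11→C | 101→D | 1000→A
Decoded message: DCCDA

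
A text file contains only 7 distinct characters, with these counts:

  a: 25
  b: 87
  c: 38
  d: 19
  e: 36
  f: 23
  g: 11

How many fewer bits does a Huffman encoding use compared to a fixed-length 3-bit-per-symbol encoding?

96

Fixed-length: 3 bits × 239 symbols = 717 bits.
Huffman merges:
merge g(11) and d(19): 30
merge f(23) and a(25): 48
merge 30 and e(36): 66
merge c(38) and 48: 86
merge 66 and 86: 152
merge b(87) and 152: 239
Huffman total = 30 + 48 + 66 + 86 + 152 + 239 = 621 bits.
Saving = 717 − 621 = 96 bits.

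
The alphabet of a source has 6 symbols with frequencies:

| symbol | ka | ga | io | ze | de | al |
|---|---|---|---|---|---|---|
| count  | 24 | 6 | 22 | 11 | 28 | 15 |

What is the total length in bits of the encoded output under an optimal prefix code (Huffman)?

261

Build the Huffman tree bottom-up:
ga(6) + ze(11) → 17
al(15) + 17 → 32
io(22) + ka(24) → 46
de(28) + 32 → 60
46 + 60 → 106
Total encoded bits = sum of merged weights = 17 + 32 + 46 + 60 + 106 = 261.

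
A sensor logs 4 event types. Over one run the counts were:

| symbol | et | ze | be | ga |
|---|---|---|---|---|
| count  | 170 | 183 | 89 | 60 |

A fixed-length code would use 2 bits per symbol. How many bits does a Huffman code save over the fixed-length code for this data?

34

Fixed-length: 2 bits × 502 symbols = 1004 bits.
Huffman merges:
ga(60) + be(89) → 149
149 + et(170) → 319
ze(183) + 319 → 502
Huffman total = 149 + 319 + 502 = 970 bits.
Saving = 1004 − 970 = 34 bits.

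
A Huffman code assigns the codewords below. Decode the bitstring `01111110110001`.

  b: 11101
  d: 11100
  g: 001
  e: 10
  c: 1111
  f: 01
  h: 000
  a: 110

fceag

Read left to right; each codeword is recognised as soon as it completes (prefix code):
  01→f | 1111→c | 10→e | 110→a | 001→g
Decoded message: fceag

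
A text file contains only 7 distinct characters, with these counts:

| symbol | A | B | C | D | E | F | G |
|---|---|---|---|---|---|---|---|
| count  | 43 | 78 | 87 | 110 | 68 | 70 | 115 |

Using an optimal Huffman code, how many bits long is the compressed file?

1598

Build the Huffman tree bottom-up:
combine A(43), E(68) → 111
combine F(70), B(78) → 148
combine C(87), D(110) → 197
combine 111, G(115) → 226
combine 148, 197 → 345
combine 226, 345 → 571
Each symbol's bit-cost is frequency × depth; summing gives 1598 bits (equivalently 111 + 148 + 197 + 226 + 345 + 571).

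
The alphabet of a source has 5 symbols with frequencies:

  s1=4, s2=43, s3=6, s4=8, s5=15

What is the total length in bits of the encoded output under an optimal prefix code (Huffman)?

137

Greedily combine the two least-frequent nodes:
combine s1(4), s3(6) → 10
combine s4(8), 10 → 18
combine s5(15), 18 → 33
combine 33, s2(43) → 76
Total encoded bits = sum of merged weights = 10 + 18 + 33 + 76 = 137.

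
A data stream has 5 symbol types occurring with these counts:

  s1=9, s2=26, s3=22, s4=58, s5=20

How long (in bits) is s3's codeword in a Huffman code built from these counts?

3

Huffman merges, smallest pair first:
combine s1(9), s5(20) → 29
combine s3(22), s2(26) → 48
combine 29, 48 → 77
combine s4(58), 77 → 135
s3's leaf is at depth 3, giving a 3-bit codeword.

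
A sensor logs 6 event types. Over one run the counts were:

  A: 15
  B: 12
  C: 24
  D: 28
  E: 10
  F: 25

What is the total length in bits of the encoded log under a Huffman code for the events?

287

Merge the two smallest weights repeatedly:
merge E(10) and B(12): 22
merge A(15) and 22: 37
merge C(24) and F(25): 49
merge D(28) and 37: 65
merge 49 and 65: 114
Each symbol's bit-cost is frequency × depth; summing gives 287 bits (equivalently 22 + 37 + 49 + 65 + 114).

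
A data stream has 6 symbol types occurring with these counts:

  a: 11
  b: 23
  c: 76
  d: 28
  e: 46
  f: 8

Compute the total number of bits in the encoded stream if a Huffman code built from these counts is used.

Greedily combine the two least-frequent nodes:
f(8) + a(11) → 19
19 + b(23) → 42
d(28) + 42 → 70
e(46) + 70 → 116
c(76) + 116 → 192
Each symbol's bit-cost is frequency × depth; summing gives 439 bits (equivalently 19 + 42 + 70 + 116 + 192).

439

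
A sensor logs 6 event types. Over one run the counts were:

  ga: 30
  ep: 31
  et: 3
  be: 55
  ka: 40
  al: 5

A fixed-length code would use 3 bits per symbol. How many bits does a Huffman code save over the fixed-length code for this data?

Fixed-length: 3 bits × 164 symbols = 492 bits.
Huffman merges:
merge et(3) and al(5): 8
merge 8 and ga(30): 38
merge ep(31) and 38: 69
merge ka(40) and be(55): 95
merge 69 and 95: 164
Huffman total = 8 + 38 + 69 + 95 + 164 = 374 bits.
Saving = 492 − 374 = 118 bits.

118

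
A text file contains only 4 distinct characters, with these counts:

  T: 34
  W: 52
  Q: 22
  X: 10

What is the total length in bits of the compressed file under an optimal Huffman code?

216

Build the Huffman tree bottom-up:
X(10) + Q(22) → 32
32 + T(34) → 66
W(52) + 66 → 118
Total encoded bits = sum of merged weights = 32 + 66 + 118 = 216.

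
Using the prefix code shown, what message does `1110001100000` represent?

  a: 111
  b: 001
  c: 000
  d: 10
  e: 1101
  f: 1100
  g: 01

acfc

Read left to right; each codeword is recognised as soon as it completes (prefix code):
  111→a | 000→c | 1100→f | 000→c
Decoded message: acfc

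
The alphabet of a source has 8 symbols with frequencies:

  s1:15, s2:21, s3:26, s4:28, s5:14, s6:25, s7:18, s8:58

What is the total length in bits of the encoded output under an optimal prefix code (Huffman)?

Greedily combine the two least-frequent nodes:
combine s5(14), s1(15) → 29
combine s7(18), s2(21) → 39
combine s6(25), s3(26) → 51
combine s4(28), 29 → 57
combine 39, 51 → 90
combine 57, s8(58) → 115
combine 90, 115 → 205
Each symbol's bit-cost is frequency × depth; summing gives 586 bits (equivalently 29 + 39 + 51 + 57 + 90 + 115 + 205).

586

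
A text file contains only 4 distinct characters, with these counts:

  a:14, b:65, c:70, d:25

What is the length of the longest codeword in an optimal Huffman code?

3

Merge the two lowest-weight nodes at each step:
combine a(14), d(25) → 39
combine 39, b(65) → 104
combine c(70), 104 → 174
The first pair merged (a, d) ends up deepest, at depth 3.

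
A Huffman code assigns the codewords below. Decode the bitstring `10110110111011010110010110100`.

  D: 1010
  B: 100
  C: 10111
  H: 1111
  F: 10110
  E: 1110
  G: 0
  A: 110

Read left to right; each codeword is recognised as soon as it completes (prefix code):
  10110→F | 110→A | 1110→E | 110→A | 10110→F | 0→G | 10110→F | 100→B
Decoded message: FAEAFGFB

FAEAFGFB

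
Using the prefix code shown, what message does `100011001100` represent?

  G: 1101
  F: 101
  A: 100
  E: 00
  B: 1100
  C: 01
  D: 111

ACAB

Read left to right; each codeword is recognised as soon as it completes (prefix code):
  100→A | 01→C | 100→A | 1100→B
Decoded message: ACAB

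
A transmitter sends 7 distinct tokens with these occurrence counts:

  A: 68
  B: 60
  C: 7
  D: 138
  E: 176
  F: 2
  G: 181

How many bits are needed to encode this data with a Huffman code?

Greedily combine the two least-frequent nodes:
merge F(2) and C(7): 9
merge 9 and B(60): 69
merge A(68) and 69: 137
merge 137 and D(138): 275
merge E(176) and G(181): 357
merge 275 and 357: 632
Total encoded bits = sum of merged weights = 9 + 69 + 137 + 275 + 357 + 632 = 1479.

1479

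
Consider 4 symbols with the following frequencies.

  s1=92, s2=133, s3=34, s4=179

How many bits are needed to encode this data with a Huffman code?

823

Merge the two smallest weights repeatedly:
combine s3(34), s1(92) → 126
combine 126, s2(133) → 259
combine s4(179), 259 → 438
Total encoded bits = sum of merged weights = 126 + 259 + 438 = 823.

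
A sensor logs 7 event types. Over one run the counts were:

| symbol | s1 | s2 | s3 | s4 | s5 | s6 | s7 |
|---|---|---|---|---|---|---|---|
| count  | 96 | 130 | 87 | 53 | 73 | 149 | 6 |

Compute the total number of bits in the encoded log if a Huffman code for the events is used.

Merge the two smallest weights repeatedly:
merge s7(6) and s4(53): 59
merge 59 and s5(73): 132
merge s3(87) and s1(96): 183
merge s2(130) and 132: 262
merge s6(149) and 183: 332
merge 262 and 332: 594
Each symbol's bit-cost is frequency × depth; summing gives 1562 bits (equivalently 59 + 132 + 183 + 262 + 332 + 594).

1562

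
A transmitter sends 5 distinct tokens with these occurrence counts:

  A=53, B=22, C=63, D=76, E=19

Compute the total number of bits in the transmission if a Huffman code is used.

Greedily combine the two least-frequent nodes:
combine E(19), B(22) → 41
combine 41, A(53) → 94
combine C(63), D(76) → 139
combine 94, 139 → 233
Each symbol's bit-cost is frequency × depth; summing gives 507 bits (equivalently 41 + 94 + 139 + 233).

507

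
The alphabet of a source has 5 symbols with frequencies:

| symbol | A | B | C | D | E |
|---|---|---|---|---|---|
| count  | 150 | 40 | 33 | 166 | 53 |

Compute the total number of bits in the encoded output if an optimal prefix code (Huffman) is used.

917

Merge the two smallest weights repeatedly:
merge C(33) and B(40): 73
merge E(53) and 73: 126
merge 126 and A(150): 276
merge D(166) and 276: 442
Each symbol's bit-cost is frequency × depth; summing gives 917 bits (equivalently 73 + 126 + 276 + 442).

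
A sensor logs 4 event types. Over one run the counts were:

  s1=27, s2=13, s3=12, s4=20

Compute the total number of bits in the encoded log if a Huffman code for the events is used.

142

Greedily combine the two least-frequent nodes:
combine s3(12), s2(13) → 25
combine s4(20), 25 → 45
combine s1(27), 45 → 72
Each symbol's bit-cost is frequency × depth; summing gives 142 bits (equivalently 25 + 45 + 72).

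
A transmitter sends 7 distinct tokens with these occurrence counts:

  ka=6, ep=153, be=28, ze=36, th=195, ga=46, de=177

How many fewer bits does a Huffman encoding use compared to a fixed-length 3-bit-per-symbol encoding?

Fixed-length: 3 bits × 641 symbols = 1923 bits.
Huffman merges:
ka(6) + be(28) → 34
34 + ze(36) → 70
ga(46) + 70 → 116
116 + ep(153) → 269
de(177) + th(195) → 372
269 + 372 → 641
Huffman total = 34 + 70 + 116 + 269 + 372 + 641 = 1502 bits.
Saving = 1923 − 1502 = 421 bits.

421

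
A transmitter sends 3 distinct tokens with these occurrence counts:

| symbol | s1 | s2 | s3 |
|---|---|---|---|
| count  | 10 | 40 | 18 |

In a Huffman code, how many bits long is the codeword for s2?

Repeatedly merge the two smallest:
combine s1(10), s3(18) → 28
combine 28, s2(40) → 68
s2 sits one level below the root: a 1-bit codeword.

1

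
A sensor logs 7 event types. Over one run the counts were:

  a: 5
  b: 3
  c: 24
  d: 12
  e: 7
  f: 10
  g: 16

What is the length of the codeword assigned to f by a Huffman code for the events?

3

Repeatedly merge the two smallest:
merge b(3) and a(5): 8
merge e(7) and 8: 15
merge f(10) and d(12): 22
merge 15 and g(16): 31
merge 22 and c(24): 46
merge 31 and 46: 77
The subtree containing f is merged 3 times, so code length = 3.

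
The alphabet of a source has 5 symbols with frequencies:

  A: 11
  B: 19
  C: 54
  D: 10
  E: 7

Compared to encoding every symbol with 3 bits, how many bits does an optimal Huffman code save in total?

110

Fixed-length: 3 bits × 101 symbols = 303 bits.
Huffman merges:
E(7) + D(10) → 17
A(11) + 17 → 28
B(19) + 28 → 47
47 + C(54) → 101
Huffman total = 17 + 28 + 47 + 101 = 193 bits.
Saving = 303 − 193 = 110 bits.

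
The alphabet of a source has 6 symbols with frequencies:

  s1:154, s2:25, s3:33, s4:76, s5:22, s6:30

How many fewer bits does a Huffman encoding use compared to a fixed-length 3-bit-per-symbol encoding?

Fixed-length: 3 bits × 340 symbols = 1020 bits.
Huffman merges:
s5(22) + s2(25) → 47
s6(30) + s3(33) → 63
47 + 63 → 110
s4(76) + 110 → 186
s1(154) + 186 → 340
Huffman total = 47 + 63 + 110 + 186 + 340 = 746 bits.
Saving = 1020 − 746 = 274 bits.

274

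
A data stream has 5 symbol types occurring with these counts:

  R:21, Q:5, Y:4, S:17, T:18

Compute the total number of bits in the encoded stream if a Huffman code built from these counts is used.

Greedily combine the two least-frequent nodes:
combine Y(4), Q(5) → 9
combine 9, S(17) → 26
combine T(18), R(21) → 39
combine 26, 39 → 65
The encoded length is the sum of every internal node's weight: 9 + 26 + 39 + 65 = 139 bits.

139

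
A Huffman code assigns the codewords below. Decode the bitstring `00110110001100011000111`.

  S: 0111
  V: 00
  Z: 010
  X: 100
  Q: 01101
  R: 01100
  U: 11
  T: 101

VURRRS

Read left to right; each codeword is recognised as soon as it completes (prefix code):
  00→V | 11→U | 01100→R | 01100→R | 01100→R | 0111→S
Decoded message: VURRRS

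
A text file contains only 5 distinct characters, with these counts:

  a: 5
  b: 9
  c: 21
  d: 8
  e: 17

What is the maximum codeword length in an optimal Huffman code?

Merge the two lowest-weight nodes at each step:
a(5) + d(8) → 13
b(9) + 13 → 22
e(17) + c(21) → 38
22 + 38 → 60
The rarest symbols sit at the bottom; the longest codeword is 3 bits.

3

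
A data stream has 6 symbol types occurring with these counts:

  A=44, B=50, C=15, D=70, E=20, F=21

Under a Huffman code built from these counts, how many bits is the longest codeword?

Merge the two lowest-weight nodes at each step:
C(15) + E(20) → 35
F(21) + 35 → 56
A(44) + B(50) → 94
56 + D(70) → 126
94 + 126 → 220
The rarest symbols sit at the bottom; the longest codeword is 4 bits.

4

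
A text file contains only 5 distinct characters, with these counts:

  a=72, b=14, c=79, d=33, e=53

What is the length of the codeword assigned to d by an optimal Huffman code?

Build the tree from the bottom:
b(14) + d(33) → 47
47 + e(53) → 100
a(72) + c(79) → 151
100 + 151 → 251
The subtree containing d is merged 3 times, so code length = 3.

3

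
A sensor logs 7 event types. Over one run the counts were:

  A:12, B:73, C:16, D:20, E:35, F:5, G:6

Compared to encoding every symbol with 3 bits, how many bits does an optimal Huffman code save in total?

112

Fixed-length: 3 bits × 167 symbols = 501 bits.
Huffman merges:
combine F(5), G(6) → 11
combine 11, A(12) → 23
combine C(16), D(20) → 36
combine 23, E(35) → 58
combine 36, 58 → 94
combine B(73), 94 → 167
Huffman total = 11 + 23 + 36 + 58 + 94 + 167 = 389 bits.
Saving = 501 − 389 = 112 bits.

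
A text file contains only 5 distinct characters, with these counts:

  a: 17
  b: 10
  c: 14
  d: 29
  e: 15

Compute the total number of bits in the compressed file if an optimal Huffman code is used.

194

Build the Huffman tree bottom-up:
combine b(10), c(14) → 24
combine e(15), a(17) → 32
combine 24, d(29) → 53
combine 32, 53 → 85
Each symbol's bit-cost is frequency × depth; summing gives 194 bits (equivalently 24 + 32 + 53 + 85).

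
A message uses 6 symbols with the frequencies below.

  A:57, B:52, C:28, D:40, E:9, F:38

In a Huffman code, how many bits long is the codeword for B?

Repeatedly merge the two smallest:
combine E(9), C(28) → 37
combine 37, F(38) → 75
combine D(40), B(52) → 92
combine A(57), 75 → 132
combine 92, 132 → 224
B's leaf is at depth 2, giving a 2-bit codeword.

2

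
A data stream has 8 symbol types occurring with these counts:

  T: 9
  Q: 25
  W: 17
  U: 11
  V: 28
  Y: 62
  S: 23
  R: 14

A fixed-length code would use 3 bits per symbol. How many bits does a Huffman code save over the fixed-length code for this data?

Fixed-length: 3 bits × 189 symbols = 567 bits.
Huffman merges:
T(9) + U(11) → 20
R(14) + W(17) → 31
20 + S(23) → 43
Q(25) + V(28) → 53
31 + 43 → 74
53 + Y(62) → 115
74 + 115 → 189
Huffman total = 20 + 31 + 43 + 53 + 74 + 115 + 189 = 525 bits.
Saving = 567 − 525 = 42 bits.

42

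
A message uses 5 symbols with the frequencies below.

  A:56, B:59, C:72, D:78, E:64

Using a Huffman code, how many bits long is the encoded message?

773

Greedily combine the two least-frequent nodes:
combine A(56), B(59) → 115
combine E(64), C(72) → 136
combine D(78), 115 → 193
combine 136, 193 → 329
Total encoded bits = sum of merged weights = 115 + 136 + 193 + 329 = 773.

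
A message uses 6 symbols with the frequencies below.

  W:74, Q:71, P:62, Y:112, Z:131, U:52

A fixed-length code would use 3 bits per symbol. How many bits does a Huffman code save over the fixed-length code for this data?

Fixed-length: 3 bits × 502 symbols = 1506 bits.
Huffman merges:
U(52) + P(62) → 114
Q(71) + W(74) → 145
Y(112) + 114 → 226
Z(131) + 145 → 276
226 + 276 → 502
Huffman total = 114 + 145 + 226 + 276 + 502 = 1263 bits.
Saving = 1506 − 1263 = 243 bits.

243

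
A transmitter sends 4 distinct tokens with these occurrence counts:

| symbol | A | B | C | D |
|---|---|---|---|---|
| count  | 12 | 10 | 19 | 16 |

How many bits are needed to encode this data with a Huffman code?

114

Build the Huffman tree bottom-up:
merge B(10) and A(12): 22
merge D(16) and C(19): 35
merge 22 and 35: 57
Each symbol's bit-cost is frequency × depth; summing gives 114 bits (equivalently 22 + 35 + 57).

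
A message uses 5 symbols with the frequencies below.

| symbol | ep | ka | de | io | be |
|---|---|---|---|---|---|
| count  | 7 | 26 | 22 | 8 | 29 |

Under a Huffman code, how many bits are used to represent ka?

2

Huffman merges, smallest pair first:
ep(7) + io(8) → 15
15 + de(22) → 37
ka(26) + be(29) → 55
37 + 55 → 92
ka sits 2 levels below the root, so its codeword is 2 bits.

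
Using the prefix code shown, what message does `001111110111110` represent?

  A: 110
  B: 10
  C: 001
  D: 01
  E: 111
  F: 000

CEAEA

Read left to right; each codeword is recognised as soon as it completes (prefix code):
  001→C | 111→E | 110→A | 111→E | 110→A
Decoded message: CEAEA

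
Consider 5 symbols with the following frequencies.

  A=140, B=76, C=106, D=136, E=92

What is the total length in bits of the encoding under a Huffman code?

Greedily combine the two least-frequent nodes:
B(76) + E(92) → 168
C(106) + D(136) → 242
A(140) + 168 → 308
242 + 308 → 550
Each symbol's bit-cost is frequency × depth; summing gives 1268 bits (equivalently 168 + 242 + 308 + 550).

1268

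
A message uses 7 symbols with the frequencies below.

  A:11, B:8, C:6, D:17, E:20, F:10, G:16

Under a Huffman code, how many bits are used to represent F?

Build the tree from the bottom:
C(6) + B(8) → 14
F(10) + A(11) → 21
14 + G(16) → 30
D(17) + E(20) → 37
21 + 30 → 51
37 + 51 → 88
The subtree containing F is merged 3 times, so code length = 3.

3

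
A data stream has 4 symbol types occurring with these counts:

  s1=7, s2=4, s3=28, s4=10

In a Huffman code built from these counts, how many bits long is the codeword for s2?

3

Repeatedly merge the two smallest:
s2(4) + s1(7) → 11
s4(10) + 11 → 21
21 + s3(28) → 49
s2 sits 3 levels below the root, so its codeword is 3 bits.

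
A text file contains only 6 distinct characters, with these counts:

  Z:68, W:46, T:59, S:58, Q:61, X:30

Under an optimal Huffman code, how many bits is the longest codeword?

3

Merge the two lowest-weight nodes at each step:
X(30) + W(46) → 76
S(58) + T(59) → 117
Q(61) + Z(68) → 129
76 + 117 → 193
129 + 193 → 322
The rarest symbols sit at the bottom; the longest codeword is 3 bits.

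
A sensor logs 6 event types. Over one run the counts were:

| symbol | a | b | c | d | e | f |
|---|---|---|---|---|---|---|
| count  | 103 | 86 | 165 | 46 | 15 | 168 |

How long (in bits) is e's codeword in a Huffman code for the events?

4

Repeatedly merge the two smallest:
combine e(15), d(46) → 61
combine 61, b(86) → 147
combine a(103), 147 → 250
combine c(165), f(168) → 333
combine 250, 333 → 583
e's leaf is at depth 4, giving a 4-bit codeword.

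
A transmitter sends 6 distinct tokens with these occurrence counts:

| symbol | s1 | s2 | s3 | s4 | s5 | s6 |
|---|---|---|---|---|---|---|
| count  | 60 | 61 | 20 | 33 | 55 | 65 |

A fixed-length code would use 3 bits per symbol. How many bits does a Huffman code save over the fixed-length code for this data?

133

Fixed-length: 3 bits × 294 symbols = 882 bits.
Huffman merges:
merge s3(20) and s4(33): 53
merge 53 and s5(55): 108
merge s1(60) and s2(61): 121
merge s6(65) and 108: 173
merge 121 and 173: 294
Huffman total = 53 + 108 + 121 + 173 + 294 = 749 bits.
Saving = 882 − 749 = 133 bits.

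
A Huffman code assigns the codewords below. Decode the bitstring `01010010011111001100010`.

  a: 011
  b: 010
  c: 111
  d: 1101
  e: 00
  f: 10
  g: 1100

bfbacegb

Read left to right; each codeword is recognised as soon as it completes (prefix code):
  010→b | 10→f | 010→b | 011→a | 111→c | 00→e | 1100→g | 010→b
Decoded message: bfbacegb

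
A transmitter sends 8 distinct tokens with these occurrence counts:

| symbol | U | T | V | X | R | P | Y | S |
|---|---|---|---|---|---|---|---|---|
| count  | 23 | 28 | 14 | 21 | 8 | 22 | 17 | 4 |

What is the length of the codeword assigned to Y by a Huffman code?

3

Repeatedly merge the two smallest:
combine S(4), R(8) → 12
combine 12, V(14) → 26
combine Y(17), X(21) → 38
combine P(22), U(23) → 45
combine 26, T(28) → 54
combine 38, 45 → 83
combine 54, 83 → 137
The subtree containing Y is merged 3 times, so code length = 3.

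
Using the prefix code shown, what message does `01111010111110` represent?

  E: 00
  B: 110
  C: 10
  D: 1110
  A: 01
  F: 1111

Read left to right; each codeword is recognised as soon as it completes (prefix code):
  01→A | 1110→D | 10→C | 1111→F | 10→C
Decoded message: ADCFC

ADCFC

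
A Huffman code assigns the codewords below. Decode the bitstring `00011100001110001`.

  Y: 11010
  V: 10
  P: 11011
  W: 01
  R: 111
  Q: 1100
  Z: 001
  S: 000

SRSWQW

Read left to right; each codeword is recognised as soon as it completes (prefix code):
  000→S | 111→R | 000→S | 01→W | 1100→Q | 01→W
Decoded message: SRSWQW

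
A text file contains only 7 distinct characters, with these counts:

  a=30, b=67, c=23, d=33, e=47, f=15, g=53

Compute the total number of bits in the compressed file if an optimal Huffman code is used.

722

Build the Huffman tree bottom-up:
f(15) + c(23) → 38
a(30) + d(33) → 63
38 + e(47) → 85
g(53) + 63 → 116
b(67) + 85 → 152
116 + 152 → 268
Total encoded bits = sum of merged weights = 38 + 63 + 85 + 116 + 152 + 268 = 722.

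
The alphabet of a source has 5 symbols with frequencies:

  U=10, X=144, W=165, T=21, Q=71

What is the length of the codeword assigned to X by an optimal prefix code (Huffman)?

2

Repeatedly merge the two smallest:
U(10) + T(21) → 31
31 + Q(71) → 102
102 + X(144) → 246
W(165) + 246 → 411
X's leaf is at depth 2, giving a 2-bit codeword.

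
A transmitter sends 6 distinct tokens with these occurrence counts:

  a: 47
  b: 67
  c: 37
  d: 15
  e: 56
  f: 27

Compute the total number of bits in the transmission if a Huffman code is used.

Merge the two smallest weights repeatedly:
combine d(15), f(27) → 42
combine c(37), 42 → 79
combine a(47), e(56) → 103
combine b(67), 79 → 146
combine 103, 146 → 249
The encoded length is the sum of every internal node's weight: 42 + 79 + 103 + 146 + 249 = 619 bits.

619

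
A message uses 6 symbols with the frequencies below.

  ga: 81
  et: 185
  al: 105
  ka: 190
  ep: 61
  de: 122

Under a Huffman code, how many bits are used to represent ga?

3

Build the tree from the bottom:
merge ep(61) and ga(81): 142
merge al(105) and de(122): 227
merge 142 and et(185): 327
merge ka(190) and 227: 417
merge 327 and 417: 744
ga's leaf is at depth 3, giving a 3-bit codeword.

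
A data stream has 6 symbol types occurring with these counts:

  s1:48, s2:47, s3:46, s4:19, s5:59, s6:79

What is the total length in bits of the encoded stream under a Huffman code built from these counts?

756

Build the Huffman tree bottom-up:
merge s4(19) and s3(46): 65
merge s2(47) and s1(48): 95
merge s5(59) and 65: 124
merge s6(79) and 95: 174
merge 124 and 174: 298
Total encoded bits = sum of merged weights = 65 + 95 + 124 + 174 + 298 = 756.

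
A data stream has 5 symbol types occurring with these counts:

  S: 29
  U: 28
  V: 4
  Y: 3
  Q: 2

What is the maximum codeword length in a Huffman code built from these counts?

Merge the two lowest-weight nodes at each step:
combine Q(2), Y(3) → 5
combine V(4), 5 → 9
combine 9, U(28) → 37
combine S(29), 37 → 66
Maximum depth reached is 4.

4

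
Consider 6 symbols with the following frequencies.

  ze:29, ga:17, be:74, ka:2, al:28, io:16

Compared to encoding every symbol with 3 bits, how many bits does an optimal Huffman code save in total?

Fixed-length: 3 bits × 166 symbols = 498 bits.
Huffman merges:
merge ka(2) and io(16): 18
merge ga(17) and 18: 35
merge al(28) and ze(29): 57
merge 35 and 57: 92
merge be(74) and 92: 166
Huffman total = 18 + 35 + 57 + 92 + 166 = 368 bits.
Saving = 498 − 368 = 130 bits.

130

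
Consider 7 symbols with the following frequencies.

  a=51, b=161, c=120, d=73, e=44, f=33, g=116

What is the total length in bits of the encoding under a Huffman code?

Build the Huffman tree bottom-up:
merge f(33) and e(44): 77
merge a(51) and d(73): 124
merge 77 and g(116): 193
merge c(120) and 124: 244
merge b(161) and 193: 354
merge 244 and 354: 598
The encoded length is the sum of every internal node's weight: 77 + 124 + 193 + 244 + 354 + 598 = 1590 bits.

1590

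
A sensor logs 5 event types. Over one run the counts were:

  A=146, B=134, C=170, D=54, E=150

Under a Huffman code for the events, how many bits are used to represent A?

2

Repeatedly merge the two smallest:
combine D(54), B(134) → 188
combine A(146), E(150) → 296
combine C(170), 188 → 358
combine 296, 358 → 654
A sits 2 levels below the root, so its codeword is 2 bits.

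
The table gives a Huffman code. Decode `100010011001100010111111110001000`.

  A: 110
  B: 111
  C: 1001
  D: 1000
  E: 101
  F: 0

DCCDEBBDD

Read left to right; each codeword is recognised as soon as it completes (prefix code):
  1000→D | 1001→C | 1001→C | 1000→D | 101→E | 111→B | 111→B | 1000→D | 1000→D
Decoded message: DCCDEBBDD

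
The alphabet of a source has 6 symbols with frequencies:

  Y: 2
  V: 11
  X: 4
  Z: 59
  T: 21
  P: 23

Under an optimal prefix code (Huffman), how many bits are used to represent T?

3

Build the tree from the bottom:
merge Y(2) and X(4): 6
merge 6 and V(11): 17
merge 17 and T(21): 38
merge P(23) and 38: 61
merge Z(59) and 61: 120
T's leaf is at depth 3, giving a 3-bit codeword.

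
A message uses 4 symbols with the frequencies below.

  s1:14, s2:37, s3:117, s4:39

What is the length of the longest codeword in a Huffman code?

Merge the two lowest-weight nodes at each step:
merge s1(14) and s2(37): 51
merge s4(39) and 51: 90
merge 90 and s3(117): 207
Maximum depth reached is 3.

3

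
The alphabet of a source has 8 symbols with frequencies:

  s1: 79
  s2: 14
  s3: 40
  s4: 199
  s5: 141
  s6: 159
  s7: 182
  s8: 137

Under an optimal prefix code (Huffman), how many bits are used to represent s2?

Huffman merges, smallest pair first:
merge s2(14) and s3(40): 54
merge 54 and s1(79): 133
merge 133 and s8(137): 270
merge s5(141) and s6(159): 300
merge s7(182) and s4(199): 381
merge 270 and 300: 570
merge 381 and 570: 951
The subtree containing s2 is merged 5 times, so code length = 5.

5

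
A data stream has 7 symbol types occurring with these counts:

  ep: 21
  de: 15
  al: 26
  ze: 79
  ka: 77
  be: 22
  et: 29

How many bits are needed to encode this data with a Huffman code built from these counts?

687

Greedily combine the two least-frequent nodes:
merge de(15) and ep(21): 36
merge be(22) and al(26): 48
merge et(29) and 36: 65
merge 48 and 65: 113
merge ka(77) and ze(79): 156
merge 113 and 156: 269
Total encoded bits = sum of merged weights = 36 + 48 + 65 + 113 + 156 + 269 = 687.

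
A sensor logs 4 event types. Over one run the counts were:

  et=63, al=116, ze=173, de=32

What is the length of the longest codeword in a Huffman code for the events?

Merge the two lowest-weight nodes at each step:
merge de(32) and et(63): 95
merge 95 and al(116): 211
merge ze(173) and 211: 384
The rarest symbols sit at the bottom; the longest codeword is 3 bits.

3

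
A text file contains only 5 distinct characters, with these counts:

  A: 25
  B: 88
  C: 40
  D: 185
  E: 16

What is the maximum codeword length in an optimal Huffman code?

4

Merge the two lowest-weight nodes at each step:
combine E(16), A(25) → 41
combine C(40), 41 → 81
combine 81, B(88) → 169
combine 169, D(185) → 354
The first pair merged (E, A) ends up deepest, at depth 4.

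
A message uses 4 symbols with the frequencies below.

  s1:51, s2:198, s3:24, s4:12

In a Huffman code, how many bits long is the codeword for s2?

Huffman merges, smallest pair first:
merge s4(12) and s3(24): 36
merge 36 and s1(51): 87
merge 87 and s2(198): 285
s2 sits one level below the root: a 1-bit codeword.

1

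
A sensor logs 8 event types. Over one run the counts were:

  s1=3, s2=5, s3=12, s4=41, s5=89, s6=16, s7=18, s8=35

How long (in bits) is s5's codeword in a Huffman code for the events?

Repeatedly merge the two smallest:
merge s1(3) and s2(5): 8
merge 8 and s3(12): 20
merge s6(16) and s7(18): 34
merge 20 and 34: 54
merge s8(35) and s4(41): 76
merge 54 and 76: 130
merge s5(89) and 130: 219
s5 is merged only at the final step, so code length = 1.

1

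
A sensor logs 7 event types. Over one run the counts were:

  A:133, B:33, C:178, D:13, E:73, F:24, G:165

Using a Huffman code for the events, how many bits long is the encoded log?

Greedily combine the two least-frequent nodes:
merge D(13) and F(24): 37
merge B(33) and 37: 70
merge 70 and E(73): 143
merge A(133) and 143: 276
merge G(165) and C(178): 343
merge 276 and 343: 619
The encoded length is the sum of every internal node's weight: 37 + 70 + 143 + 276 + 343 + 619 = 1488 bits.

1488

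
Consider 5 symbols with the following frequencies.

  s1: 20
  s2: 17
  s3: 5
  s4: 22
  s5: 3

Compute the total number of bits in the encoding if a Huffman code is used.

142

Merge the two smallest weights repeatedly:
combine s5(3), s3(5) → 8
combine 8, s2(17) → 25
combine s1(20), s4(22) → 42
combine 25, 42 → 67
Each symbol's bit-cost is frequency × depth; summing gives 142 bits (equivalently 8 + 25 + 42 + 67).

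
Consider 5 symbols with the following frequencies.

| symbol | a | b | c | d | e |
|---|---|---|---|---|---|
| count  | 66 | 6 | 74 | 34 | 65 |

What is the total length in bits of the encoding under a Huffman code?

Merge the two smallest weights repeatedly:
merge b(6) and d(34): 40
merge 40 and e(65): 105
merge a(66) and c(74): 140
merge 105 and 140: 245
Total encoded bits = sum of merged weights = 40 + 105 + 140 + 245 = 530.

530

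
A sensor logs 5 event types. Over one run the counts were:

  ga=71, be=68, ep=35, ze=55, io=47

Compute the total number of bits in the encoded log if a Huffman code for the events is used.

Build the Huffman tree bottom-up:
merge ep(35) and io(47): 82
merge ze(55) and be(68): 123
merge ga(71) and 82: 153
merge 123 and 153: 276
Total encoded bits = sum of merged weights = 82 + 123 + 153 + 276 = 634.

634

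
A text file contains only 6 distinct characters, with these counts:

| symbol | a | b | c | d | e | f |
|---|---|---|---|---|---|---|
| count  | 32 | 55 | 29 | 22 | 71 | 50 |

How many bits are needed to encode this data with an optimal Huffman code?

Merge the two smallest weights repeatedly:
combine d(22), c(29) → 51
combine a(32), f(50) → 82
combine 51, b(55) → 106
combine e(71), 82 → 153
combine 106, 153 → 259
Total encoded bits = sum of merged weights = 51 + 82 + 106 + 153 + 259 = 651.

651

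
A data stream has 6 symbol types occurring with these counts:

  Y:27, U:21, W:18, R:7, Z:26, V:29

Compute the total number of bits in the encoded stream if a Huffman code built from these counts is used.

Merge the two smallest weights repeatedly:
R(7) + W(18) → 25
U(21) + 25 → 46
Z(26) + Y(27) → 53
V(29) + 46 → 75
53 + 75 → 128
Each symbol's bit-cost is frequency × depth; summing gives 327 bits (equivalently 25 + 46 + 53 + 75 + 128).

327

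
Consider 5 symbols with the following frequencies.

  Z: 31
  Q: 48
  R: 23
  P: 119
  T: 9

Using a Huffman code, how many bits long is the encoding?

436

Build the Huffman tree bottom-up:
combine T(9), R(23) → 32
combine Z(31), 32 → 63
combine Q(48), 63 → 111
combine 111, P(119) → 230
The encoded length is the sum of every internal node's weight: 32 + 63 + 111 + 230 = 436 bits.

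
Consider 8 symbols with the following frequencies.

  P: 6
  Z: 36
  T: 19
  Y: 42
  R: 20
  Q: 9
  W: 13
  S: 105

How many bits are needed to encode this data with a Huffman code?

622

Merge the two smallest weights repeatedly:
P(6) + Q(9) → 15
W(13) + 15 → 28
T(19) + R(20) → 39
28 + Z(36) → 64
39 + Y(42) → 81
64 + 81 → 145
S(105) + 145 → 250
The encoded length is the sum of every internal node's weight: 15 + 28 + 39 + 64 + 81 + 145 + 250 = 622 bits.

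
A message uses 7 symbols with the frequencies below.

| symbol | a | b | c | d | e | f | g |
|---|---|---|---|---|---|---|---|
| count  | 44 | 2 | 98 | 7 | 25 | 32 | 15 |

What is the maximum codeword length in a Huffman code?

5

Merge the two lowest-weight nodes at each step:
b(2) + d(7) → 9
9 + g(15) → 24
24 + e(25) → 49
f(32) + a(44) → 76
49 + 76 → 125
c(98) + 125 → 223
Maximum depth reached is 5.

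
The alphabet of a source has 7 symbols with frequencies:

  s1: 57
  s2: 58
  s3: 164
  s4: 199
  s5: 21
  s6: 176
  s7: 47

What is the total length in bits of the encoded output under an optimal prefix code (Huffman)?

1810

Build the Huffman tree bottom-up:
s5(21) + s7(47) → 68
s1(57) + s2(58) → 115
68 + 115 → 183
s3(164) + s6(176) → 340
183 + s4(199) → 382
340 + 382 → 722
Each symbol's bit-cost is frequency × depth; summing gives 1810 bits (equivalently 68 + 115 + 183 + 340 + 382 + 722).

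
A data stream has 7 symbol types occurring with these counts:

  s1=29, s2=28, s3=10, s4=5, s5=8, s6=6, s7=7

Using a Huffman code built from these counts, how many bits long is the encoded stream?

233

Merge the two smallest weights repeatedly:
s4(5) + s6(6) → 11
s7(7) + s5(8) → 15
s3(10) + 11 → 21
15 + 21 → 36
s2(28) + s1(29) → 57
36 + 57 → 93
Each symbol's bit-cost is frequency × depth; summing gives 233 bits (equivalently 11 + 15 + 21 + 36 + 57 + 93).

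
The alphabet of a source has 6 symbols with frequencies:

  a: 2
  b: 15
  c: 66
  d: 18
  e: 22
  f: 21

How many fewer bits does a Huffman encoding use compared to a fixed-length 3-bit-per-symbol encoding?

Fixed-length: 3 bits × 144 symbols = 432 bits.
Huffman merges:
merge a(2) and b(15): 17
merge 17 and d(18): 35
merge f(21) and e(22): 43
merge 35 and 43: 78
merge c(66) and 78: 144
Huffman total = 17 + 35 + 43 + 78 + 144 = 317 bits.
Saving = 432 − 317 = 115 bits.

115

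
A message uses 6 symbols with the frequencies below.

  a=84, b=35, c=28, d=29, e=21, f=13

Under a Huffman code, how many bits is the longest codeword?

4

Merge the two lowest-weight nodes at each step:
combine f(13), e(21) → 34
combine c(28), d(29) → 57
combine 34, b(35) → 69
combine 57, 69 → 126
combine a(84), 126 → 210
The rarest symbols sit at the bottom; the longest codeword is 4 bits.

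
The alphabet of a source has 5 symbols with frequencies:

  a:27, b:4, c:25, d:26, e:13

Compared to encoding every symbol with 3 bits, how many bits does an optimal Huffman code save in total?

Fixed-length: 3 bits × 95 symbols = 285 bits.
Huffman merges:
merge b(4) and e(13): 17
merge 17 and c(25): 42
merge d(26) and a(27): 53
merge 42 and 53: 95
Huffman total = 17 + 42 + 53 + 95 = 207 bits.
Saving = 285 − 207 = 78 bits.

78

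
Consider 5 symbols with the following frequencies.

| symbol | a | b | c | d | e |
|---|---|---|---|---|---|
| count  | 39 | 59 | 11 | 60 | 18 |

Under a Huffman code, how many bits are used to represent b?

Huffman merges, smallest pair first:
merge c(11) and e(18): 29
merge 29 and a(39): 68
merge b(59) and d(60): 119
merge 68 and 119: 187
b's leaf is at depth 2, giving a 2-bit codeword.

2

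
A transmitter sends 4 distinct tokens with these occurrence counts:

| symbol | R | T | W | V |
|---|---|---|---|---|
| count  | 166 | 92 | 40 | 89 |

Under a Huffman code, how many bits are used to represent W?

Repeatedly merge the two smallest:
combine W(40), V(89) → 129
combine T(92), 129 → 221
combine R(166), 221 → 387
The subtree containing W is merged 3 times, so code length = 3.

3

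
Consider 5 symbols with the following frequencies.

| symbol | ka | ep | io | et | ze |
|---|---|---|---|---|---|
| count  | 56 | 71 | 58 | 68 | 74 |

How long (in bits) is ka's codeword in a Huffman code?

Repeatedly merge the two smallest:
combine ka(56), io(58) → 114
combine et(68), ep(71) → 139
combine ze(74), 114 → 188
combine 139, 188 → 327
The subtree containing ka is merged 3 times, so code length = 3.

3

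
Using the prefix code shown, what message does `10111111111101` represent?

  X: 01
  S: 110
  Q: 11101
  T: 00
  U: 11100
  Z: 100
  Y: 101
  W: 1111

Read left to right; each codeword is recognised as soon as it completes (prefix code):
  101→Y | 1111→W | 1111→W | 101→Y
Decoded message: YWWY

YWWY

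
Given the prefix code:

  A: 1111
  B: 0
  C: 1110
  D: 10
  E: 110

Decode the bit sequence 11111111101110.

Read left to right; each codeword is recognised as soon as it completes (prefix code):
  1111→A | 1111→A | 10→D | 1110→C
Decoded message: AADC

AADC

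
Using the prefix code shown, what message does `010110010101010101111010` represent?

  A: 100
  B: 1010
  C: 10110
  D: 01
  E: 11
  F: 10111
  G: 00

Read left to right; each codeword is recognised as soon as it completes (prefix code):
  01→D | 01→D | 100→A | 1010→B | 1010→B | 10111→F | 1010→B
Decoded message: DDABBFB

DDABBFB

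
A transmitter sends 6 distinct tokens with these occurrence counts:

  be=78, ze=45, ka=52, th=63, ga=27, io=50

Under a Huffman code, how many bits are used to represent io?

3

Huffman merges, smallest pair first:
combine ga(27), ze(45) → 72
combine io(50), ka(52) → 102
combine th(63), 72 → 135
combine be(78), 102 → 180
combine 135, 180 → 315
The subtree containing io is merged 3 times, so code length = 3.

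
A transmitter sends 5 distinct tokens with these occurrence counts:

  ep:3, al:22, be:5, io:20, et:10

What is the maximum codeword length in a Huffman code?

Merge the two lowest-weight nodes at each step:
ep(3) + be(5) → 8
8 + et(10) → 18
18 + io(20) → 38
al(22) + 38 → 60
The rarest symbols sit at the bottom; the longest codeword is 4 bits.

4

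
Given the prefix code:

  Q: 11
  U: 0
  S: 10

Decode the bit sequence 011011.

UQUQ

Read left to right; each codeword is recognised as soon as it completes (prefix code):
  0→U | 11→Q | 0→U | 11→Q
Decoded message: UQUQ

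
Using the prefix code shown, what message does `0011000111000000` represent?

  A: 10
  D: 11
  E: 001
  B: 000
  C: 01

Read left to right; each codeword is recognised as soon as it completes (prefix code):
  001→E | 10→A | 001→E | 11→D | 000→B | 000→B
Decoded message: EAEDBB

EAEDBB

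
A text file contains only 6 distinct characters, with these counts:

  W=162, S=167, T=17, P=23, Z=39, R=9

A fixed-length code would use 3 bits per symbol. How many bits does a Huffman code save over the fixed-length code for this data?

Fixed-length: 3 bits × 417 symbols = 1251 bits.
Huffman merges:
R(9) + T(17) → 26
P(23) + 26 → 49
Z(39) + 49 → 88
88 + W(162) → 250
S(167) + 250 → 417
Huffman total = 26 + 49 + 88 + 250 + 417 = 830 bits.
Saving = 1251 − 830 = 421 bits.

421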